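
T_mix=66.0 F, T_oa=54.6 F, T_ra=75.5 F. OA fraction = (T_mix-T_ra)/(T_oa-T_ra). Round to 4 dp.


frac = (66.0 - 75.5) / (54.6 - 75.5) = 0.4545

0.4545


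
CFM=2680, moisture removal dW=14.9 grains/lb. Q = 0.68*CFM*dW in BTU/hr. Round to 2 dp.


Q = 0.68 * 2680 * 14.9 = 27153.76 BTU/hr

27153.76 BTU/hr


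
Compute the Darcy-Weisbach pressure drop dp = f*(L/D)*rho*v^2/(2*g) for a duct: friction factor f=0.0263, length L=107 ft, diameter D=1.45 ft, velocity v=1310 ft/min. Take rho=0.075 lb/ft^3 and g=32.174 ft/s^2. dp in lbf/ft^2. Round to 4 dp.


v_fps = 1310/60 = 21.8333 ft/s
dp = 0.0263*(107/1.45)*0.075*21.8333^2/(2*32.174) = 1.0783 lbf/ft^2

1.0783 lbf/ft^2


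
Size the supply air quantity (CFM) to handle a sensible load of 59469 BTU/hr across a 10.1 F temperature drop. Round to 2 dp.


CFM = 59469 / (1.08 * 10.1) = 5451.87

5451.87 CFM


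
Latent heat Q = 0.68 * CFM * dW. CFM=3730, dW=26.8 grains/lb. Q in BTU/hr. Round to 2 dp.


Q = 0.68 * 3730 * 26.8 = 67975.52 BTU/hr

67975.52 BTU/hr


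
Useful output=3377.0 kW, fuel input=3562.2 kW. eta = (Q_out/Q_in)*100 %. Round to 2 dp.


eta = (3377.0/3562.2)*100 = 94.80 %

94.80 %


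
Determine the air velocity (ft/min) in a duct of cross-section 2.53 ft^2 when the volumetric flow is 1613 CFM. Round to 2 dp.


V = 1613 / 2.53 = 637.55 ft/min

637.55 ft/min


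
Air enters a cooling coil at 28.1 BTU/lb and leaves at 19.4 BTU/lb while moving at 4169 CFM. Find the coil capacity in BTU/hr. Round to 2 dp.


Q = 4.5 * 4169 * (28.1 - 19.4) = 163216.35 BTU/hr

163216.35 BTU/hr


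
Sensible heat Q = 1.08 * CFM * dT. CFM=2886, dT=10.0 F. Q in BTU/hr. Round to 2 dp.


Q = 1.08 * 2886 * 10.0 = 31168.80 BTU/hr

31168.80 BTU/hr


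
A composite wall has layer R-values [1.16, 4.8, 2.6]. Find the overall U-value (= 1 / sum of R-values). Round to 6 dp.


R_total = 1.16 + 4.8 + 2.6 = 8.56
U = 1/8.56 = 0.116822

0.116822


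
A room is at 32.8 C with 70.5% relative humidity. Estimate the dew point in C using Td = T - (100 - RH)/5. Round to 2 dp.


Td = 32.8 - (100-70.5)/5 = 26.90 C

26.90 C


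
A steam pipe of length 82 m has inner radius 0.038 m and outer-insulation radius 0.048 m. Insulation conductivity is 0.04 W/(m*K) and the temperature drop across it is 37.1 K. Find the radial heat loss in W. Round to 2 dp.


Q = 2*pi*0.04*82*37.1/ln(0.048/0.038) = 3272.86 W

3272.86 W


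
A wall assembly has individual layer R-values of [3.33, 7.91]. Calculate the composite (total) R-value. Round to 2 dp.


R_total = 3.33 + 7.91 = 11.24

11.24


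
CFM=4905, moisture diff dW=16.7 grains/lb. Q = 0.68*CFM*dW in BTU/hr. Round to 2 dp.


Q = 0.68 * 4905 * 16.7 = 55701.18 BTU/hr

55701.18 BTU/hr


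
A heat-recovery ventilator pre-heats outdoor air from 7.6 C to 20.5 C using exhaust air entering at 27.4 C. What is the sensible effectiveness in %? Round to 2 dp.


eff = (20.5-7.6)/(27.4-7.6)*100 = 65.15 %

65.15 %


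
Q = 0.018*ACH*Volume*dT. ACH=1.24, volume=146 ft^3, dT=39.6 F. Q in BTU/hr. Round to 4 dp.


Q = 0.018 * 1.24 * 146 * 39.6 = 129.0453 BTU/hr

129.0453 BTU/hr


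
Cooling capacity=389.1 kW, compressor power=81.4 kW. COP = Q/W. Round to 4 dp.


COP = 389.1 / 81.4 = 4.7801

4.7801


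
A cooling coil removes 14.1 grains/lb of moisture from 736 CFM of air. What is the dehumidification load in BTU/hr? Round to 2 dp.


Q = 0.68 * 736 * 14.1 = 7056.77 BTU/hr

7056.77 BTU/hr


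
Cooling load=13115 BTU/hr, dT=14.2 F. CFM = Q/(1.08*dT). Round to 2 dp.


CFM = 13115 / (1.08 * 14.2) = 855.18

855.18 CFM


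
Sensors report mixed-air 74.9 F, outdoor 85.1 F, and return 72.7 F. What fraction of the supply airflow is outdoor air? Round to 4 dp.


frac = (74.9 - 72.7) / (85.1 - 72.7) = 0.1774

0.1774


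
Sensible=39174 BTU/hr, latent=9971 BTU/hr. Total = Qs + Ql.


Qt = 39174 + 9971 = 49145 BTU/hr

49145 BTU/hr


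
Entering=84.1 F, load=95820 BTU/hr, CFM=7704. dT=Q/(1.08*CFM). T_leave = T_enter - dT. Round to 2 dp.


dT = 95820/(1.08*7704) = 11.5164
T_leave = 84.1 - 11.5164 = 72.58 F

72.58 F


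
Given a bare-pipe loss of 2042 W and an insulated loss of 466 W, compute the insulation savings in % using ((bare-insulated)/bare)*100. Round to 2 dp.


Savings = ((2042-466)/2042)*100 = 77.18 %

77.18 %


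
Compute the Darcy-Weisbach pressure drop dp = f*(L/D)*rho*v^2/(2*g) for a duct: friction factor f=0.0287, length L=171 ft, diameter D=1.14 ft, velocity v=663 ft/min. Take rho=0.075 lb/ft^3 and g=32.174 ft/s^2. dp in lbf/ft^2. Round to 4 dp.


v_fps = 663/60 = 11.05 ft/s
dp = 0.0287*(171/1.14)*0.075*11.05^2/(2*32.174) = 0.6127 lbf/ft^2

0.6127 lbf/ft^2


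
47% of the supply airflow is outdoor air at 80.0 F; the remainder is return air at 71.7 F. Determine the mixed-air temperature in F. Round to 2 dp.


T_mix = 0.47*80.0 + 0.53*71.7 = 75.60 F

75.60 F


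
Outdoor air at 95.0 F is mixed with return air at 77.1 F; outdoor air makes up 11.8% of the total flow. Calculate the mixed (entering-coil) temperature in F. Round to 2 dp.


T_mix = 77.1 + (11.8/100)*(95.0-77.1) = 79.21 F

79.21 F


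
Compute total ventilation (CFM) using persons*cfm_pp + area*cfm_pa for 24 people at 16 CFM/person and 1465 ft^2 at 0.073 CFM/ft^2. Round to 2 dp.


Total = 24*16 + 1465*0.073 = 490.95 CFM

490.95 CFM


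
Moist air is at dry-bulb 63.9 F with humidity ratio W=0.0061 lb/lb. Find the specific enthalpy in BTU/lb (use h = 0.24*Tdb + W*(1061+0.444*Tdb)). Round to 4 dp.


h = 0.24*63.9 + 0.0061*(1061+0.444*63.9) = 21.9812 BTU/lb

21.9812 BTU/lb


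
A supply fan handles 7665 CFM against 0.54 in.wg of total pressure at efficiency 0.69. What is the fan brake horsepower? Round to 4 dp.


BHP = 7665 * 0.54 / (6356 * 0.69) = 0.9438 hp

0.9438 hp


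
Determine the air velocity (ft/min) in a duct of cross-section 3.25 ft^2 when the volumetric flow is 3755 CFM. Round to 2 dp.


V = 3755 / 3.25 = 1155.38 ft/min

1155.38 ft/min


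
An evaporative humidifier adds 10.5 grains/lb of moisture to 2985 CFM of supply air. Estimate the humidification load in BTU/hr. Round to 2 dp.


Q = 0.68 * 2985 * 10.5 = 21312.90 BTU/hr

21312.90 BTU/hr


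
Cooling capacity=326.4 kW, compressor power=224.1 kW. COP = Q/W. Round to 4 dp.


COP = 326.4 / 224.1 = 1.4565

1.4565


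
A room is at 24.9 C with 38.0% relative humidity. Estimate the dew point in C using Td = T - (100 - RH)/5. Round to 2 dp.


Td = 24.9 - (100-38.0)/5 = 12.50 C

12.50 C


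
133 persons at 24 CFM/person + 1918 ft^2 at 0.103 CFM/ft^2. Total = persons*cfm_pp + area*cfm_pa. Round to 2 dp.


Total = 133*24 + 1918*0.103 = 3389.55 CFM

3389.55 CFM


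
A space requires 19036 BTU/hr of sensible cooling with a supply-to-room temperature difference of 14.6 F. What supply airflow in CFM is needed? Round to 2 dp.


CFM = 19036 / (1.08 * 14.6) = 1207.26

1207.26 CFM


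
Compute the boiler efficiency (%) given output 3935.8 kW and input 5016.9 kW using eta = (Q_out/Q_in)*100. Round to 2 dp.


eta = (3935.8/5016.9)*100 = 78.45 %

78.45 %


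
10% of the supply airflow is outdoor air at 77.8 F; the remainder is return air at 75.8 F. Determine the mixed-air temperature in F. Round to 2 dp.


T_mix = 0.1*77.8 + 0.9*75.8 = 76.00 F

76.00 F


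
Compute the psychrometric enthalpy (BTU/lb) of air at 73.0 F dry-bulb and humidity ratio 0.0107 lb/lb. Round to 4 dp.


h = 0.24*73.0 + 0.0107*(1061+0.444*73.0) = 29.2195 BTU/lb

29.2195 BTU/lb


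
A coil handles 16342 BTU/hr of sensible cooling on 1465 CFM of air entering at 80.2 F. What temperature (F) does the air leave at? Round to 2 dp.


dT = 16342/(1.08*1465) = 10.3287
T_leave = 80.2 - 10.3287 = 69.87 F

69.87 F


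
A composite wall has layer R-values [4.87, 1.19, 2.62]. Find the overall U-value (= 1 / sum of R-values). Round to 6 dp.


R_total = 4.87 + 1.19 + 2.62 = 8.68
U = 1/8.68 = 0.115207

0.115207


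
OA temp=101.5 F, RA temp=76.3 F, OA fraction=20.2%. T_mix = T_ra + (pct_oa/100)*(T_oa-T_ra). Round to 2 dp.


T_mix = 76.3 + (20.2/100)*(101.5-76.3) = 81.39 F

81.39 F


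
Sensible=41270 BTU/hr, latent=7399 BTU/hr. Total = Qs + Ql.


Qt = 41270 + 7399 = 48669 BTU/hr

48669 BTU/hr


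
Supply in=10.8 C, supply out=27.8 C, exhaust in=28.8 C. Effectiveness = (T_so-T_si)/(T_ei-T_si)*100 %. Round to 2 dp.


eff = (27.8-10.8)/(28.8-10.8)*100 = 94.44 %

94.44 %


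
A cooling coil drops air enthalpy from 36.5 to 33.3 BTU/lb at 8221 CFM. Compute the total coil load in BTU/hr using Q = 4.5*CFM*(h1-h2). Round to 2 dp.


Q = 4.5 * 8221 * (36.5 - 33.3) = 118382.40 BTU/hr

118382.40 BTU/hr


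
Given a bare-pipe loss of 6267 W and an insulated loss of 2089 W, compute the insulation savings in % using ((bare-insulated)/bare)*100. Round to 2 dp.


Savings = ((6267-2089)/6267)*100 = 66.67 %

66.67 %


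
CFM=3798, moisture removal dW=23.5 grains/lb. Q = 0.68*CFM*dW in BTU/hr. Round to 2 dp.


Q = 0.68 * 3798 * 23.5 = 60692.04 BTU/hr

60692.04 BTU/hr


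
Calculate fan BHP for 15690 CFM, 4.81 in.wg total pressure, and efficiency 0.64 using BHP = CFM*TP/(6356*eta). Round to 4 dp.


BHP = 15690 * 4.81 / (6356 * 0.64) = 18.5526 hp

18.5526 hp


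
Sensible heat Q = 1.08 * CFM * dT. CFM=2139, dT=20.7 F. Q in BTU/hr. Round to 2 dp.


Q = 1.08 * 2139 * 20.7 = 47819.48 BTU/hr

47819.48 BTU/hr


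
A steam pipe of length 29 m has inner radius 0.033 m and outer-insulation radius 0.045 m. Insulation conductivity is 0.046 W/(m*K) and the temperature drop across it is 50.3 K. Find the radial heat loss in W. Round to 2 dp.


Q = 2*pi*0.046*29*50.3/ln(0.045/0.033) = 1359.33 W

1359.33 W


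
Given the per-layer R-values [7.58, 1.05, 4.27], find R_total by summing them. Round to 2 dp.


R_total = 7.58 + 1.05 + 4.27 = 12.90

12.90


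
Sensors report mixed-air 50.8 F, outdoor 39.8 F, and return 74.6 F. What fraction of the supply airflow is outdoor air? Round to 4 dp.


frac = (50.8 - 74.6) / (39.8 - 74.6) = 0.6839

0.6839


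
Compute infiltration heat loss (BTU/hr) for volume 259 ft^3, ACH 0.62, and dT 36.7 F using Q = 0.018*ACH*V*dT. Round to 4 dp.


Q = 0.018 * 0.62 * 259 * 36.7 = 106.0791 BTU/hr

106.0791 BTU/hr


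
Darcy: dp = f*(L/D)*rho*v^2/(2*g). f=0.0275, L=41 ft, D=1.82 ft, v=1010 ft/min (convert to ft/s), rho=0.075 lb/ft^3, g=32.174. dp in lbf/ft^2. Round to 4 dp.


v_fps = 1010/60 = 16.8333 ft/s
dp = 0.0275*(41/1.82)*0.075*16.8333^2/(2*32.174) = 0.2046 lbf/ft^2

0.2046 lbf/ft^2


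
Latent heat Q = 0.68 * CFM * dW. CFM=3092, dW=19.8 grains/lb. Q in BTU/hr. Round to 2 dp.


Q = 0.68 * 3092 * 19.8 = 41630.69 BTU/hr

41630.69 BTU/hr


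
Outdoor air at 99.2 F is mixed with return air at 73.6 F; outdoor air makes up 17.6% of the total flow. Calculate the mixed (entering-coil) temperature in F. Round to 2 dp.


T_mix = 73.6 + (17.6/100)*(99.2-73.6) = 78.11 F

78.11 F


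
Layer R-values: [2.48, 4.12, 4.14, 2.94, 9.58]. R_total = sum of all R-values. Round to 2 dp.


R_total = 2.48 + 4.12 + 4.14 + 2.94 + 9.58 = 23.26

23.26


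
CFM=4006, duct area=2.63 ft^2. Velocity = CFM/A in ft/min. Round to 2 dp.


V = 4006 / 2.63 = 1523.19 ft/min

1523.19 ft/min


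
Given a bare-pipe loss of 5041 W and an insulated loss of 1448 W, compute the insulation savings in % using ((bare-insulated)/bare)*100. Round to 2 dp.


Savings = ((5041-1448)/5041)*100 = 71.28 %

71.28 %


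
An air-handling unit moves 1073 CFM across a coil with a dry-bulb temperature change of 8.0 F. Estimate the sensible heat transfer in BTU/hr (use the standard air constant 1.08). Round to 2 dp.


Q = 1.08 * 1073 * 8.0 = 9270.72 BTU/hr

9270.72 BTU/hr


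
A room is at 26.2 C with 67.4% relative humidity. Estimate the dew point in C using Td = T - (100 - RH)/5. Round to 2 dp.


Td = 26.2 - (100-67.4)/5 = 19.68 C

19.68 C


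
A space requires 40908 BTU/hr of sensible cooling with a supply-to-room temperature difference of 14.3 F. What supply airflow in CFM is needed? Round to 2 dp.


CFM = 40908 / (1.08 * 14.3) = 2648.80

2648.80 CFM


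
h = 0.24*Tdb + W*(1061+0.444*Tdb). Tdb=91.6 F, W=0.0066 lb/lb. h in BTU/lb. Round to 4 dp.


h = 0.24*91.6 + 0.0066*(1061+0.444*91.6) = 29.2550 BTU/lb

29.2550 BTU/lb


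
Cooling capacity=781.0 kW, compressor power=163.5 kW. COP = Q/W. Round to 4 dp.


COP = 781.0 / 163.5 = 4.7768

4.7768


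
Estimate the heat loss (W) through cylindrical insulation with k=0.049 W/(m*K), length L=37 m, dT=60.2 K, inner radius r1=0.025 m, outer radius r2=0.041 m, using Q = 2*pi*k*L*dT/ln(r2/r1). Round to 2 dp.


Q = 2*pi*0.049*37*60.2/ln(0.041/0.025) = 1386.23 W

1386.23 W


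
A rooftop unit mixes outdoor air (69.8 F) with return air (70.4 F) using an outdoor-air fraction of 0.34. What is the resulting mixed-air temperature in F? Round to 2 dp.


T_mix = 0.34*69.8 + 0.66*70.4 = 70.20 F

70.20 F


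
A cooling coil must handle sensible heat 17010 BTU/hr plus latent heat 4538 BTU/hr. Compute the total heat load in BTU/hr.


Qt = 17010 + 4538 = 21548 BTU/hr

21548 BTU/hr


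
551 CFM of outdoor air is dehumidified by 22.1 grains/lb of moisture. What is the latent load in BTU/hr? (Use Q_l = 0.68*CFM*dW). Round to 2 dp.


Q = 0.68 * 551 * 22.1 = 8280.43 BTU/hr

8280.43 BTU/hr


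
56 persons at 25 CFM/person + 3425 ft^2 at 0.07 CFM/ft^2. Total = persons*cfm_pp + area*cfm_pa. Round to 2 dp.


Total = 56*25 + 3425*0.07 = 1639.75 CFM

1639.75 CFM


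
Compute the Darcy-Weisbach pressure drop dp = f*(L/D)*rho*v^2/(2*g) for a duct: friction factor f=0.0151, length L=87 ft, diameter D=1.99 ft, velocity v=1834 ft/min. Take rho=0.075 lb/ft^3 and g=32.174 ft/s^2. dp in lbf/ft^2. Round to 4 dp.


v_fps = 1834/60 = 30.5667 ft/s
dp = 0.0151*(87/1.99)*0.075*30.5667^2/(2*32.174) = 0.7189 lbf/ft^2

0.7189 lbf/ft^2


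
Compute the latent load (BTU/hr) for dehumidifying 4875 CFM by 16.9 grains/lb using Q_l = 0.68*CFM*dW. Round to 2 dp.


Q = 0.68 * 4875 * 16.9 = 56023.50 BTU/hr

56023.50 BTU/hr


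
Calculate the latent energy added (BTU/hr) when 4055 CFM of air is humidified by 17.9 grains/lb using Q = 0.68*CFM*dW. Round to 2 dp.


Q = 0.68 * 4055 * 17.9 = 49357.46 BTU/hr

49357.46 BTU/hr


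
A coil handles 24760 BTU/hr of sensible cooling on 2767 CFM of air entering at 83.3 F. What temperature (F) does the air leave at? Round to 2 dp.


dT = 24760/(1.08*2767) = 8.2855
T_leave = 83.3 - 8.2855 = 75.01 F

75.01 F


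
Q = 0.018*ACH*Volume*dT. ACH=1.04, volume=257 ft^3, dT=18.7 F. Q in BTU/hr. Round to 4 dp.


Q = 0.018 * 1.04 * 257 * 18.7 = 89.9664 BTU/hr

89.9664 BTU/hr


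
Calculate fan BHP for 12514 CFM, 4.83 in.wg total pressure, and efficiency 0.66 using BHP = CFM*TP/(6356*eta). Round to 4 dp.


BHP = 12514 * 4.83 / (6356 * 0.66) = 14.4084 hp

14.4084 hp


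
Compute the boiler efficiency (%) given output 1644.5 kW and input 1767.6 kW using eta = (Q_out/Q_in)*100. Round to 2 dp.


eta = (1644.5/1767.6)*100 = 93.04 %

93.04 %


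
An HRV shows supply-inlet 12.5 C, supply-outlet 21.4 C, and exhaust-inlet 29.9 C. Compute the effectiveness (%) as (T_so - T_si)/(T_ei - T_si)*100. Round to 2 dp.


eff = (21.4-12.5)/(29.9-12.5)*100 = 51.15 %

51.15 %


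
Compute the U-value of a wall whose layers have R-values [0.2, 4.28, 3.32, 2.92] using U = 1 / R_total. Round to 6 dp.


R_total = 0.2 + 4.28 + 3.32 + 2.92 = 10.72
U = 1/10.72 = 0.093284

0.093284


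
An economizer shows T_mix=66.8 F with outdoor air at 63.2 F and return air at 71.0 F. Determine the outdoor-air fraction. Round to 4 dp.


frac = (66.8 - 71.0) / (63.2 - 71.0) = 0.5385

0.5385


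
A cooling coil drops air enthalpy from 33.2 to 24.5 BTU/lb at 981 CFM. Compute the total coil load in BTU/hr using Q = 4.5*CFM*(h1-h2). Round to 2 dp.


Q = 4.5 * 981 * (33.2 - 24.5) = 38406.15 BTU/hr

38406.15 BTU/hr


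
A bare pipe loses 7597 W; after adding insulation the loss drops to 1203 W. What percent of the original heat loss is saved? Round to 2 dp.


Savings = ((7597-1203)/7597)*100 = 84.16 %

84.16 %


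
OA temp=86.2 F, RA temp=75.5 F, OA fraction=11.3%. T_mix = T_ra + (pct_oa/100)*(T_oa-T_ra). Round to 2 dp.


T_mix = 75.5 + (11.3/100)*(86.2-75.5) = 76.71 F

76.71 F


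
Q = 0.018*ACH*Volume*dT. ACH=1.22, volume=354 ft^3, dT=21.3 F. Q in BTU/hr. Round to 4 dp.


Q = 0.018 * 1.22 * 354 * 21.3 = 165.5828 BTU/hr

165.5828 BTU/hr


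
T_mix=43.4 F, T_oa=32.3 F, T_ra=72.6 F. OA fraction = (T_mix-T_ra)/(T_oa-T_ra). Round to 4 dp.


frac = (43.4 - 72.6) / (32.3 - 72.6) = 0.7246

0.7246


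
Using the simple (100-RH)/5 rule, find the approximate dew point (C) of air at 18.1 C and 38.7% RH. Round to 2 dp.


Td = 18.1 - (100-38.7)/5 = 5.84 C

5.84 C


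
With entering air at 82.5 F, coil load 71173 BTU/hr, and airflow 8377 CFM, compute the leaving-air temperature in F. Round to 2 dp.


dT = 71173/(1.08*8377) = 7.8669
T_leave = 82.5 - 7.8669 = 74.63 F

74.63 F


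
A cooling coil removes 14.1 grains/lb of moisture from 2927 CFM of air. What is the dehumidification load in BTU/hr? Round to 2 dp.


Q = 0.68 * 2927 * 14.1 = 28064.08 BTU/hr

28064.08 BTU/hr


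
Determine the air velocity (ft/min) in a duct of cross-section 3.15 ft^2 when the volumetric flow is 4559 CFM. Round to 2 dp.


V = 4559 / 3.15 = 1447.30 ft/min

1447.30 ft/min


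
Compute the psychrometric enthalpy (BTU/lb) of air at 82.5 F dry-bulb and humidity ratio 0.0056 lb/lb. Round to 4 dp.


h = 0.24*82.5 + 0.0056*(1061+0.444*82.5) = 25.9467 BTU/lb

25.9467 BTU/lb


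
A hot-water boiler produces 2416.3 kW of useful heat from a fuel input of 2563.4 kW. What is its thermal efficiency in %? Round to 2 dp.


eta = (2416.3/2563.4)*100 = 94.26 %

94.26 %


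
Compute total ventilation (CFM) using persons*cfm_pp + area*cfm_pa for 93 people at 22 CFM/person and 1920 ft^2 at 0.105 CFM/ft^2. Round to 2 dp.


Total = 93*22 + 1920*0.105 = 2247.60 CFM

2247.60 CFM


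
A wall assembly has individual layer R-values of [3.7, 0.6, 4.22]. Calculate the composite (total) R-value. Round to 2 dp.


R_total = 3.7 + 0.6 + 4.22 = 8.52

8.52


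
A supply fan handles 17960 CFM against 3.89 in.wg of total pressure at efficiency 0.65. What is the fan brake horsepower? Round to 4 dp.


BHP = 17960 * 3.89 / (6356 * 0.65) = 16.9106 hp

16.9106 hp


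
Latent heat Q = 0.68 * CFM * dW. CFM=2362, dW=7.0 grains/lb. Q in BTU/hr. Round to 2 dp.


Q = 0.68 * 2362 * 7.0 = 11243.12 BTU/hr

11243.12 BTU/hr


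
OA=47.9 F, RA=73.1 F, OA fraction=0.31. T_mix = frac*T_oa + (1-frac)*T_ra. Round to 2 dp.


T_mix = 0.31*47.9 + 0.69*73.1 = 65.29 F

65.29 F


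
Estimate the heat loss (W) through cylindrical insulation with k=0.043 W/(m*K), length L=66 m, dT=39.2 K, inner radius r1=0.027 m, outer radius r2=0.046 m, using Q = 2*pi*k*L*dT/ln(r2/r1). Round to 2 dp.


Q = 2*pi*0.043*66*39.2/ln(0.046/0.027) = 1311.93 W

1311.93 W


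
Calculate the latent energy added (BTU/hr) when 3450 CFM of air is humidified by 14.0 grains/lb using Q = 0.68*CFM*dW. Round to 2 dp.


Q = 0.68 * 3450 * 14.0 = 32844.00 BTU/hr

32844.00 BTU/hr


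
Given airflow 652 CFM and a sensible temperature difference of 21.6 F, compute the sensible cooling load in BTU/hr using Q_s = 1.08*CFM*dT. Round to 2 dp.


Q = 1.08 * 652 * 21.6 = 15209.86 BTU/hr

15209.86 BTU/hr


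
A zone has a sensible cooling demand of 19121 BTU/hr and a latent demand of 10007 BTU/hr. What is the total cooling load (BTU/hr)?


Qt = 19121 + 10007 = 29128 BTU/hr

29128 BTU/hr


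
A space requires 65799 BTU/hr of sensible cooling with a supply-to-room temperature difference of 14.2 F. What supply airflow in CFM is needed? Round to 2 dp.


CFM = 65799 / (1.08 * 14.2) = 4290.49

4290.49 CFM


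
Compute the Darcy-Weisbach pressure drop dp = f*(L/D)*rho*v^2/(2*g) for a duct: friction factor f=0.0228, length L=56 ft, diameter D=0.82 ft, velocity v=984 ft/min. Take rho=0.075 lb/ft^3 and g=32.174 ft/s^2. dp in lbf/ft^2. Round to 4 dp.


v_fps = 984/60 = 16.4 ft/s
dp = 0.0228*(56/0.82)*0.075*16.4^2/(2*32.174) = 0.4881 lbf/ft^2

0.4881 lbf/ft^2


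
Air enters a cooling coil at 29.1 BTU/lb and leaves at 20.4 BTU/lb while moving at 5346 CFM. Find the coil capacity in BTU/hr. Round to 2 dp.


Q = 4.5 * 5346 * (29.1 - 20.4) = 209295.90 BTU/hr

209295.90 BTU/hr


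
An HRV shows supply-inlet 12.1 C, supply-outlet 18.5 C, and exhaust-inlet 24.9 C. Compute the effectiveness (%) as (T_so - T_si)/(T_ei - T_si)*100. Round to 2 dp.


eff = (18.5-12.1)/(24.9-12.1)*100 = 50.00 %

50.00 %


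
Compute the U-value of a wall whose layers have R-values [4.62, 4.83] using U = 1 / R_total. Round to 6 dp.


R_total = 4.62 + 4.83 = 9.45
U = 1/9.45 = 0.105820

0.105820


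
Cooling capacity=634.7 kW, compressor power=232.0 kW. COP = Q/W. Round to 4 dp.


COP = 634.7 / 232.0 = 2.7358

2.7358


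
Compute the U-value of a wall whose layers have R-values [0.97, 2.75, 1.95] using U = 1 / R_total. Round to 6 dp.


R_total = 0.97 + 2.75 + 1.95 = 5.67
U = 1/5.67 = 0.176367

0.176367


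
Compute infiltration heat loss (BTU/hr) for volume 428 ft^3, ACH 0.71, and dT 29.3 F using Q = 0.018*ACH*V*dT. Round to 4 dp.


Q = 0.018 * 0.71 * 428 * 29.3 = 160.2663 BTU/hr

160.2663 BTU/hr


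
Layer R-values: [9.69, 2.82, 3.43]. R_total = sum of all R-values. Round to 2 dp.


R_total = 9.69 + 2.82 + 3.43 = 15.94

15.94


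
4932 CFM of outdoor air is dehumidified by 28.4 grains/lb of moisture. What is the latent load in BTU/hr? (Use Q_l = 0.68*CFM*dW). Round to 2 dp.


Q = 0.68 * 4932 * 28.4 = 95246.78 BTU/hr

95246.78 BTU/hr


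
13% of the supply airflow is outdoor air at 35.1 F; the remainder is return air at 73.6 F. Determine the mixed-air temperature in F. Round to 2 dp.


T_mix = 0.13*35.1 + 0.87*73.6 = 68.60 F

68.60 F


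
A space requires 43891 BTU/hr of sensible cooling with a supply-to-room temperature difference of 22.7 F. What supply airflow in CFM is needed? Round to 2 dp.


CFM = 43891 / (1.08 * 22.7) = 1790.30

1790.30 CFM


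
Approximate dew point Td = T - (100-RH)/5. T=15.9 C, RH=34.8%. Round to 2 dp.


Td = 15.9 - (100-34.8)/5 = 2.86 C

2.86 C


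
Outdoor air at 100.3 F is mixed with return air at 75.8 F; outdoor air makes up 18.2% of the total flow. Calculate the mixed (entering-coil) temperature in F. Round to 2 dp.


T_mix = 75.8 + (18.2/100)*(100.3-75.8) = 80.26 F

80.26 F


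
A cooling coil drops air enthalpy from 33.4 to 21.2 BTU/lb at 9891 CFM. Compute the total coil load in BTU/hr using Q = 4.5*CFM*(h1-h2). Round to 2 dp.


Q = 4.5 * 9891 * (33.4 - 21.2) = 543015.90 BTU/hr

543015.90 BTU/hr


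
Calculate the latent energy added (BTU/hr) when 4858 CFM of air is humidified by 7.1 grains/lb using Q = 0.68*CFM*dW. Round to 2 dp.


Q = 0.68 * 4858 * 7.1 = 23454.42 BTU/hr

23454.42 BTU/hr


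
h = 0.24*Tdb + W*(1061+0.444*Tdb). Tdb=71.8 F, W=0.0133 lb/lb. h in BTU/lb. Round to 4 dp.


h = 0.24*71.8 + 0.0133*(1061+0.444*71.8) = 31.7673 BTU/lb

31.7673 BTU/lb


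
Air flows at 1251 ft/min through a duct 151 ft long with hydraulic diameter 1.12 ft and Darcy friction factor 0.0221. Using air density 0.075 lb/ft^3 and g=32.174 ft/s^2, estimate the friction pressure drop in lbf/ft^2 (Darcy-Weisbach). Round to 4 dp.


v_fps = 1251/60 = 20.85 ft/s
dp = 0.0221*(151/1.12)*0.075*20.85^2/(2*32.174) = 1.5097 lbf/ft^2

1.5097 lbf/ft^2


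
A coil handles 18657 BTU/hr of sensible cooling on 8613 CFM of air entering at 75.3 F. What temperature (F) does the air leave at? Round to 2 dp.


dT = 18657/(1.08*8613) = 2.0057
T_leave = 75.3 - 2.0057 = 73.29 F

73.29 F


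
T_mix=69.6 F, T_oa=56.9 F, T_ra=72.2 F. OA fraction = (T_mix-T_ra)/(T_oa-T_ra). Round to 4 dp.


frac = (69.6 - 72.2) / (56.9 - 72.2) = 0.1699

0.1699


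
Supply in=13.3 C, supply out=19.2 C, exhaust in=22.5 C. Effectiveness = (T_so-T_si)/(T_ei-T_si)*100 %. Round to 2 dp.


eff = (19.2-13.3)/(22.5-13.3)*100 = 64.13 %

64.13 %


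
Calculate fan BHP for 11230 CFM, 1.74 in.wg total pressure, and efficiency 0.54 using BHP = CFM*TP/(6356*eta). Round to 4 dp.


BHP = 11230 * 1.74 / (6356 * 0.54) = 5.6931 hp

5.6931 hp


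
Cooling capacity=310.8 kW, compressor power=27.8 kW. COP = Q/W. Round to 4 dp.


COP = 310.8 / 27.8 = 11.1799

11.1799


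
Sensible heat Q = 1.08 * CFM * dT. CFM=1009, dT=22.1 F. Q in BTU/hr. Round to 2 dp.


Q = 1.08 * 1009 * 22.1 = 24082.81 BTU/hr

24082.81 BTU/hr


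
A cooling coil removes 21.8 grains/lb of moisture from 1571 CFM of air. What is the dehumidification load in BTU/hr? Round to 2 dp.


Q = 0.68 * 1571 * 21.8 = 23288.50 BTU/hr

23288.50 BTU/hr


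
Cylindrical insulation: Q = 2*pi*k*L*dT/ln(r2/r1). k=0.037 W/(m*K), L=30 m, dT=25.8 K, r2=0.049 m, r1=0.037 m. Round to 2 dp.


Q = 2*pi*0.037*30*25.8/ln(0.049/0.037) = 640.57 W

640.57 W


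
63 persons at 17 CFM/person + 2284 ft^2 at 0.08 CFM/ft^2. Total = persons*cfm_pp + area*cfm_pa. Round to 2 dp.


Total = 63*17 + 2284*0.08 = 1253.72 CFM

1253.72 CFM


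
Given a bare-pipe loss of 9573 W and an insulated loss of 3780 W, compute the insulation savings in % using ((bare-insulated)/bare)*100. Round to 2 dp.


Savings = ((9573-3780)/9573)*100 = 60.51 %

60.51 %


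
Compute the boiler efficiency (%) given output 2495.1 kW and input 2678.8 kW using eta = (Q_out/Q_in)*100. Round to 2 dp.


eta = (2495.1/2678.8)*100 = 93.14 %

93.14 %


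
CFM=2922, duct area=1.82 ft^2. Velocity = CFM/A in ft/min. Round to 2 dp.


V = 2922 / 1.82 = 1605.49 ft/min

1605.49 ft/min


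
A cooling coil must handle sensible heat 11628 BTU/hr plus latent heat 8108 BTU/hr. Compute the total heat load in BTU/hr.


Qt = 11628 + 8108 = 19736 BTU/hr

19736 BTU/hr


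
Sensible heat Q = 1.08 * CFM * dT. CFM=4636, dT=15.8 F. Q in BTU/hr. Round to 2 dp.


Q = 1.08 * 4636 * 15.8 = 79108.70 BTU/hr

79108.70 BTU/hr


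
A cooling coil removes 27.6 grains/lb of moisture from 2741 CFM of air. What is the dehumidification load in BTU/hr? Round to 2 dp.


Q = 0.68 * 2741 * 27.6 = 51443.09 BTU/hr

51443.09 BTU/hr


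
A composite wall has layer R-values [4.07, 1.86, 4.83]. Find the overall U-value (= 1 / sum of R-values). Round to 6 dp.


R_total = 4.07 + 1.86 + 4.83 = 10.76
U = 1/10.76 = 0.092937

0.092937


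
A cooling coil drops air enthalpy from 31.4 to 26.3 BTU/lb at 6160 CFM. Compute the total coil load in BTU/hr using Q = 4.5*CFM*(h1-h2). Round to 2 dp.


Q = 4.5 * 6160 * (31.4 - 26.3) = 141372.00 BTU/hr

141372.00 BTU/hr


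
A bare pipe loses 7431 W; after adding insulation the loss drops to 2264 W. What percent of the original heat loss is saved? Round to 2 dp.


Savings = ((7431-2264)/7431)*100 = 69.53 %

69.53 %


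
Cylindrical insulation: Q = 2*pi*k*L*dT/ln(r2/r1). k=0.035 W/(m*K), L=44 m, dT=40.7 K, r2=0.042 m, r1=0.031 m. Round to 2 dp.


Q = 2*pi*0.035*44*40.7/ln(0.042/0.031) = 1296.81 W

1296.81 W


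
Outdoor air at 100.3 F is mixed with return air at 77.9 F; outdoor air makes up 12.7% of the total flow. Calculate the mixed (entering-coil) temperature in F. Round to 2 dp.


T_mix = 77.9 + (12.7/100)*(100.3-77.9) = 80.74 F

80.74 F


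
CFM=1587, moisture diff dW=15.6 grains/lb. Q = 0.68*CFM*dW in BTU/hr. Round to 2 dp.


Q = 0.68 * 1587 * 15.6 = 16834.90 BTU/hr

16834.90 BTU/hr


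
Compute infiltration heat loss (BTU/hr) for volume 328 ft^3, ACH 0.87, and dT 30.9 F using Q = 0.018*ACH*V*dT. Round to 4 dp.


Q = 0.018 * 0.87 * 328 * 30.9 = 158.7172 BTU/hr

158.7172 BTU/hr


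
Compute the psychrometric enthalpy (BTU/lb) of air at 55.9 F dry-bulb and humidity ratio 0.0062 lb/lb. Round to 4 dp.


h = 0.24*55.9 + 0.0062*(1061+0.444*55.9) = 20.1481 BTU/lb

20.1481 BTU/lb


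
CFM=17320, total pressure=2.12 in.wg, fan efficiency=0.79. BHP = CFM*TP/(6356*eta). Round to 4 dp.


BHP = 17320 * 2.12 / (6356 * 0.79) = 7.3126 hp

7.3126 hp


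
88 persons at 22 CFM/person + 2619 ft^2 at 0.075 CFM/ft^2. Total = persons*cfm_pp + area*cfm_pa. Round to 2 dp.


Total = 88*22 + 2619*0.075 = 2132.43 CFM

2132.43 CFM


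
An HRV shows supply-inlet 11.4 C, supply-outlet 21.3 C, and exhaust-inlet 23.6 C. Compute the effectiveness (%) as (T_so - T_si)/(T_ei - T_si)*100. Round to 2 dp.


eff = (21.3-11.4)/(23.6-11.4)*100 = 81.15 %

81.15 %


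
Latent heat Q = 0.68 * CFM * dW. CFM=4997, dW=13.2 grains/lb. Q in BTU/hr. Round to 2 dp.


Q = 0.68 * 4997 * 13.2 = 44853.07 BTU/hr

44853.07 BTU/hr


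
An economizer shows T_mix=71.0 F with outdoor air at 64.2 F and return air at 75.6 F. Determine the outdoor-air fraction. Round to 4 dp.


frac = (71.0 - 75.6) / (64.2 - 75.6) = 0.4035

0.4035


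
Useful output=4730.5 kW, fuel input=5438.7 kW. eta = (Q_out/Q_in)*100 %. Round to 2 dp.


eta = (4730.5/5438.7)*100 = 86.98 %

86.98 %


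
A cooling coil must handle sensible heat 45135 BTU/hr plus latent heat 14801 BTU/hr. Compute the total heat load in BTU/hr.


Qt = 45135 + 14801 = 59936 BTU/hr

59936 BTU/hr


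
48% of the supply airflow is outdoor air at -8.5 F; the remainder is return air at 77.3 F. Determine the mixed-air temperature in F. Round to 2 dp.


T_mix = 0.48*(-8.5) + 0.52*77.3 = 36.12 F

36.12 F


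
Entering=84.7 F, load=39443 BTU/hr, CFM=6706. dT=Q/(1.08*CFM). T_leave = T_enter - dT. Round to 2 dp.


dT = 39443/(1.08*6706) = 5.4461
T_leave = 84.7 - 5.4461 = 79.25 F

79.25 F


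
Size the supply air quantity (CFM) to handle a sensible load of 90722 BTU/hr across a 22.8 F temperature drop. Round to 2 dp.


CFM = 90722 / (1.08 * 22.8) = 3684.29

3684.29 CFM


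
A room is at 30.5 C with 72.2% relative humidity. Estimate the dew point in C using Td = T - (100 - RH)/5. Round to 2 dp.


Td = 30.5 - (100-72.2)/5 = 24.94 C

24.94 C


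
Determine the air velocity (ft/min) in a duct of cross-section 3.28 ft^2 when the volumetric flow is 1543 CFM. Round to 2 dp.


V = 1543 / 3.28 = 470.43 ft/min

470.43 ft/min


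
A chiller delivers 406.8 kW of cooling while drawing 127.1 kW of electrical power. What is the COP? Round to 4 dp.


COP = 406.8 / 127.1 = 3.2006

3.2006


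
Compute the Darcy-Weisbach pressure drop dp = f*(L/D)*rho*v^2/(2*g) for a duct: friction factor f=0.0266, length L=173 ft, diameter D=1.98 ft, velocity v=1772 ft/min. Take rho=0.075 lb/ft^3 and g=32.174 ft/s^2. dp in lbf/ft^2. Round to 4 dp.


v_fps = 1772/60 = 29.5333 ft/s
dp = 0.0266*(173/1.98)*0.075*29.5333^2/(2*32.174) = 2.3627 lbf/ft^2

2.3627 lbf/ft^2


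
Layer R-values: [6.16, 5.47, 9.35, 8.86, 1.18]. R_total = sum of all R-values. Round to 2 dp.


R_total = 6.16 + 5.47 + 9.35 + 8.86 + 1.18 = 31.02

31.02


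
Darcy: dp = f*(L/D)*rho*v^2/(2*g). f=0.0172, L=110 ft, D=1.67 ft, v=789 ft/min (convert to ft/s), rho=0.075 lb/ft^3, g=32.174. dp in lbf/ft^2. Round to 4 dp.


v_fps = 789/60 = 13.15 ft/s
dp = 0.0172*(110/1.67)*0.075*13.15^2/(2*32.174) = 0.2283 lbf/ft^2

0.2283 lbf/ft^2


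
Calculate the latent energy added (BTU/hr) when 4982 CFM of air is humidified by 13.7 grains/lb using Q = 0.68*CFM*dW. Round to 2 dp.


Q = 0.68 * 4982 * 13.7 = 46412.31 BTU/hr

46412.31 BTU/hr


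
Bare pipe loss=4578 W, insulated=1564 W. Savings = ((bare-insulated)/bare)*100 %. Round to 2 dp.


Savings = ((4578-1564)/4578)*100 = 65.84 %

65.84 %


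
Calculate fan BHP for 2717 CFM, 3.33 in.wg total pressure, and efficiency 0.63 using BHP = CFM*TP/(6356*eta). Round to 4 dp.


BHP = 2717 * 3.33 / (6356 * 0.63) = 2.2595 hp

2.2595 hp


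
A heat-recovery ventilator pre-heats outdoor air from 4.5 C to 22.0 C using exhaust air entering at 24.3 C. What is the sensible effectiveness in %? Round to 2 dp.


eff = (22.0-4.5)/(24.3-4.5)*100 = 88.38 %

88.38 %


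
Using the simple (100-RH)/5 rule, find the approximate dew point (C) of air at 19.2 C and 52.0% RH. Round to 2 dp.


Td = 19.2 - (100-52.0)/5 = 9.60 C

9.60 C


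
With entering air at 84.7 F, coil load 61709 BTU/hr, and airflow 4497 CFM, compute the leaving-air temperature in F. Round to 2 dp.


dT = 61709/(1.08*4497) = 12.7058
T_leave = 84.7 - 12.7058 = 71.99 F

71.99 F


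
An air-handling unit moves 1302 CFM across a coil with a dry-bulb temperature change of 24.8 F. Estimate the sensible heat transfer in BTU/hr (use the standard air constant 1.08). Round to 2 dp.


Q = 1.08 * 1302 * 24.8 = 34872.77 BTU/hr

34872.77 BTU/hr


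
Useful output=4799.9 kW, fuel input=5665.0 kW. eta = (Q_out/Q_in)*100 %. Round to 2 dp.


eta = (4799.9/5665.0)*100 = 84.73 %

84.73 %


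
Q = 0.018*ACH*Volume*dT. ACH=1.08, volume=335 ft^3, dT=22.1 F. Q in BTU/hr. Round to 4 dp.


Q = 0.018 * 1.08 * 335 * 22.1 = 143.9240 BTU/hr

143.9240 BTU/hr


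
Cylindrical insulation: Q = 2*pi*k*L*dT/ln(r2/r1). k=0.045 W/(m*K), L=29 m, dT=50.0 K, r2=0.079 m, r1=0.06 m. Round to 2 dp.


Q = 2*pi*0.045*29*50.0/ln(0.079/0.06) = 1490.27 W

1490.27 W


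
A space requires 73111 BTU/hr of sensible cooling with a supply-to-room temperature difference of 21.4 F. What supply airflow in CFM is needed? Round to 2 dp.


CFM = 73111 / (1.08 * 21.4) = 3163.34

3163.34 CFM


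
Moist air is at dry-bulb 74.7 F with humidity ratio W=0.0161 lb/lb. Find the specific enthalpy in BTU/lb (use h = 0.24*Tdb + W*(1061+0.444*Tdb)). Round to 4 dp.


h = 0.24*74.7 + 0.0161*(1061+0.444*74.7) = 35.5441 BTU/lb

35.5441 BTU/lb


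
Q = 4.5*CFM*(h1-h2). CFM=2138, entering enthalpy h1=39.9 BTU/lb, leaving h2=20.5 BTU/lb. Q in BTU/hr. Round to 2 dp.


Q = 4.5 * 2138 * (39.9 - 20.5) = 186647.40 BTU/hr

186647.40 BTU/hr


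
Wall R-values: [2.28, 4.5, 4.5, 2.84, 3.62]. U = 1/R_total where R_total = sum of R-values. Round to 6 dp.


R_total = 2.28 + 4.5 + 4.5 + 2.84 + 3.62 = 17.74
U = 1/17.74 = 0.056370

0.056370


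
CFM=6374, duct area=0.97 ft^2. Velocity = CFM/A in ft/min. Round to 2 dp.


V = 6374 / 0.97 = 6571.13 ft/min

6571.13 ft/min


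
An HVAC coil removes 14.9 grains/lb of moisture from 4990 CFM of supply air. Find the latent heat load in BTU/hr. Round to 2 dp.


Q = 0.68 * 4990 * 14.9 = 50558.68 BTU/hr

50558.68 BTU/hr


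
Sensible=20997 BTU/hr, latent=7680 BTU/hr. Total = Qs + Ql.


Qt = 20997 + 7680 = 28677 BTU/hr

28677 BTU/hr


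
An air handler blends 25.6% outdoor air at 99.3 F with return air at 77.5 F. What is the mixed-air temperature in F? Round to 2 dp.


T_mix = 77.5 + (25.6/100)*(99.3-77.5) = 83.08 F

83.08 F


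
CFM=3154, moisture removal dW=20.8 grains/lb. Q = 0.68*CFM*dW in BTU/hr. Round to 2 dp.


Q = 0.68 * 3154 * 20.8 = 44610.18 BTU/hr

44610.18 BTU/hr


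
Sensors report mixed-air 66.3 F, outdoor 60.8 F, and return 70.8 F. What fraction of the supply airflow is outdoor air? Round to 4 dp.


frac = (66.3 - 70.8) / (60.8 - 70.8) = 0.4500

0.4500


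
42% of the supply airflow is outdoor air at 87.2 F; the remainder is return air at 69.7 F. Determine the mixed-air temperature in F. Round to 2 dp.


T_mix = 0.42*87.2 + 0.58*69.7 = 77.05 F

77.05 F


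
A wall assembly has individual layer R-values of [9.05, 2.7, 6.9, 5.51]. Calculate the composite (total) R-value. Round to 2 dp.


R_total = 9.05 + 2.7 + 6.9 + 5.51 = 24.16

24.16


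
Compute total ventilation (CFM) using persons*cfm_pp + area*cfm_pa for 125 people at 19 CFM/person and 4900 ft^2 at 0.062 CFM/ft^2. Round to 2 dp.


Total = 125*19 + 4900*0.062 = 2678.80 CFM

2678.80 CFM


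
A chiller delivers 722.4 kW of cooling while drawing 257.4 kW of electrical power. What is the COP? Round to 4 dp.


COP = 722.4 / 257.4 = 2.8065

2.8065


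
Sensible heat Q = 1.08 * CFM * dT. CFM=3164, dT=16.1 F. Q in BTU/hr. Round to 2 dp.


Q = 1.08 * 3164 * 16.1 = 55015.63 BTU/hr

55015.63 BTU/hr


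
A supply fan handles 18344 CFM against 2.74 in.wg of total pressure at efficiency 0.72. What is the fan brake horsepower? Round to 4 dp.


BHP = 18344 * 2.74 / (6356 * 0.72) = 10.9832 hp

10.9832 hp


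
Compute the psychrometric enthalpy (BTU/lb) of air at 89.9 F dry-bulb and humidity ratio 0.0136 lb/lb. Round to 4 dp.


h = 0.24*89.9 + 0.0136*(1061+0.444*89.9) = 36.5485 BTU/lb

36.5485 BTU/lb


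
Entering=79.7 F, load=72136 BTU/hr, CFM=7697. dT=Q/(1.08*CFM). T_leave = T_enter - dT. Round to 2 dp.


dT = 72136/(1.08*7697) = 8.6777
T_leave = 79.7 - 8.6777 = 71.02 F

71.02 F


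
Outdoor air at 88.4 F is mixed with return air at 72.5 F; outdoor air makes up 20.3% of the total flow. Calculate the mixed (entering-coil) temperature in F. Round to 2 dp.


T_mix = 72.5 + (20.3/100)*(88.4-72.5) = 75.73 F

75.73 F


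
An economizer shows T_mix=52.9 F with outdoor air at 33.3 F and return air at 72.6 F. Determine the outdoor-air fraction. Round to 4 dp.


frac = (52.9 - 72.6) / (33.3 - 72.6) = 0.5013

0.5013


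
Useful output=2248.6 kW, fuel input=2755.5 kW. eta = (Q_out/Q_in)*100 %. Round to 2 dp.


eta = (2248.6/2755.5)*100 = 81.60 %

81.60 %


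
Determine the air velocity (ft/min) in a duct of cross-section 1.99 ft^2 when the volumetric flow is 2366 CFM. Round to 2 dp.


V = 2366 / 1.99 = 1188.94 ft/min

1188.94 ft/min


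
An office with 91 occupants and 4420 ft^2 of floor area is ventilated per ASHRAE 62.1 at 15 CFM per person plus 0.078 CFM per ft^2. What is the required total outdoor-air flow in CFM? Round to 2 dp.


Total = 91*15 + 4420*0.078 = 1709.76 CFM

1709.76 CFM


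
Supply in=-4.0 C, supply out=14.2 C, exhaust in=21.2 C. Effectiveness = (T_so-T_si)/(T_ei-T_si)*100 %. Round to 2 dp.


eff = (14.2-(-4.0))/(21.2-(-4.0))*100 = 72.22 %

72.22 %


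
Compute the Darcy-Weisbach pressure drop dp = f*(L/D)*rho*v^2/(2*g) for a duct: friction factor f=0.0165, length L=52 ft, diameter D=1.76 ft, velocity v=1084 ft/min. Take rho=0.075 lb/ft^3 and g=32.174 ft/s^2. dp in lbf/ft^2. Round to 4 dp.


v_fps = 1084/60 = 18.0667 ft/s
dp = 0.0165*(52/1.76)*0.075*18.0667^2/(2*32.174) = 0.1855 lbf/ft^2

0.1855 lbf/ft^2


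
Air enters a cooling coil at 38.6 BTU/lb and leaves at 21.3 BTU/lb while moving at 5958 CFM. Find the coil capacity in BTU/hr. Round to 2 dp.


Q = 4.5 * 5958 * (38.6 - 21.3) = 463830.30 BTU/hr

463830.30 BTU/hr


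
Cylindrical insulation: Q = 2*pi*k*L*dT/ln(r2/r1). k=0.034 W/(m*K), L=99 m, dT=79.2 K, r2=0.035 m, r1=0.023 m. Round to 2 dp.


Q = 2*pi*0.034*99*79.2/ln(0.035/0.023) = 3989.52 W

3989.52 W


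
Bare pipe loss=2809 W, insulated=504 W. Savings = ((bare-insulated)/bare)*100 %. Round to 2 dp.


Savings = ((2809-504)/2809)*100 = 82.06 %

82.06 %


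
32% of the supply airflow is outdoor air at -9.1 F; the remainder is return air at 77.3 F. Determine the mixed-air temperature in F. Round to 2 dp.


T_mix = 0.32*(-9.1) + 0.68*77.3 = 49.65 F

49.65 F


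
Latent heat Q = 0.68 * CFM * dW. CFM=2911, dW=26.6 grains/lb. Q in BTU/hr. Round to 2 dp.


Q = 0.68 * 2911 * 26.6 = 52654.17 BTU/hr

52654.17 BTU/hr


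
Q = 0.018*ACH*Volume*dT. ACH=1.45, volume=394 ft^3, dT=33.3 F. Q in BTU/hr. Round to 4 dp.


Q = 0.018 * 1.45 * 394 * 33.3 = 342.4372 BTU/hr

342.4372 BTU/hr


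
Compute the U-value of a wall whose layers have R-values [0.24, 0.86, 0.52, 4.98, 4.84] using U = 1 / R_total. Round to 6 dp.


R_total = 0.24 + 0.86 + 0.52 + 4.98 + 4.84 = 11.44
U = 1/11.44 = 0.087413

0.087413


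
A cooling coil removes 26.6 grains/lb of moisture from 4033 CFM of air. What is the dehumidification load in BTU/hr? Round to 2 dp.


Q = 0.68 * 4033 * 26.6 = 72948.90 BTU/hr

72948.90 BTU/hr
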